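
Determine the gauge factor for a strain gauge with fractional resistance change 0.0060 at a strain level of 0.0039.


GF = (dR/R) / epsilon
= 0.0060 / 0.0039
= 1.5385

1.5385


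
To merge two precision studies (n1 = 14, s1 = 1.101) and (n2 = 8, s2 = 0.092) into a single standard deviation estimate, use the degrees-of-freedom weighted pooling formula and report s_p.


s_p = sqrt(((n1-1)*s1^2 + (n2-1)*s2^2) / (n1+n2-2))
numerator = (14-1)*1.101^2 + (8-1)*0.092^2 = 15.758613 + 0.059248 = 15.817861
denominator = 14 + 8 - 2 = 20
s_p^2 = 15.817861 / 20 = 0.79089305
s_p = sqrt(0.79089305) = 0.8893

0.8893


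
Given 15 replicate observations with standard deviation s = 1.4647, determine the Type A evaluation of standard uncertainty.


u_A = s / sqrt(n)
u_A = 1.4647 / sqrt(15)
u_A = 1.4647 / 3.8729833
u_A = 0.3782

0.3782


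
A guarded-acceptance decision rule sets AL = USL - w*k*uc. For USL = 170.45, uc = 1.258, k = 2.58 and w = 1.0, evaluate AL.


U = k * uc = 2.58 * 1.258 = 3.24564
guard band g = w * U = 1.0 * 3.24564 = 3.24564
AL = USL - g = 170.45 - 3.24564
AL = 167.2044

167.2044


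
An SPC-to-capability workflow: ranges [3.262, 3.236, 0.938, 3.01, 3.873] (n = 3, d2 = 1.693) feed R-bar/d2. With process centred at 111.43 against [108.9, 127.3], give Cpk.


R_bar = (3.262 + 3.236 + 0.938 + 3.01 + 3.873) / 5 = 2.8638
sigma = R_bar / d2 = 2.8638 / 1.693 = 1.6915535
Cp = (USL - LSL)/(6*sigma) = (127.3 - 108.9)/(6*1.6915535) = 1.8129
Cpu = (127.3 - 111.43)/(3*1.6915535) = 3.1273
Cpl = (111.43 - 108.9)/(3*1.6915535) = 0.4986
Cpk = min(Cpu, Cpl) = 0.4986

0.4986


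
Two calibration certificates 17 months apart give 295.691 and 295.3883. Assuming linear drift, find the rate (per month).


rate = (v2 - v1) / months
= (295.3883 - 295.691) / 17
= -0.3027 / 17
= -0.0178

-0.0178


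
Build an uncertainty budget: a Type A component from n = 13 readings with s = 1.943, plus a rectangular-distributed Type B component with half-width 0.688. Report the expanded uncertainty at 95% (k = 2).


u_A = s / sqrt(n) = 1.943 / sqrt(13) = 0.53889124
u_B = half_width / sqrt(3) = 0.688 / sqrt(3) = 0.39721699
uc = sqrt(u_A^2 + u_B^2) = sqrt(0.53889124^2 + 0.39721699^2) = 0.66946628
U = k * uc = 2 * 0.66946628
U = 1.3389

1.3389


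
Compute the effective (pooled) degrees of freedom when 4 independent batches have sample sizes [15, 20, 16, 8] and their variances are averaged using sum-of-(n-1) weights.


nu = sum_i (n_i - 1)
nu = ((15 - 1) + (20 - 1) + (16 - 1) + (8 - 1))
nu = 14 + 19 + 15 + 7
nu = 55

55


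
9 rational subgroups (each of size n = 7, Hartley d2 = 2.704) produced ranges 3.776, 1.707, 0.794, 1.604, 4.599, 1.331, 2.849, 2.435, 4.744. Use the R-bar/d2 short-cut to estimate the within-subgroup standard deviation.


R_bar = (3.776 + 1.707 + 0.794 + 1.604 + 4.599 + 1.331 + 2.849 + 2.435 + 4.744) / 9
R_bar = 23.839 / 9 = 2.6487778
sigma_hat = R_bar / d2 = 2.6487778 / 2.704 = 0.9796

0.9796


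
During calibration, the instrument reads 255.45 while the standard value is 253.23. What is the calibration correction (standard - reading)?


Correction = standard - reading
= 253.23 - 255.45
= -2.2200

-2.2200


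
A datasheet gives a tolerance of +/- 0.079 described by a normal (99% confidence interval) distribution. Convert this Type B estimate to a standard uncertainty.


u_B = half_width / 2.576
u_B = 0.079 / 2.576
u_B = 0.0307

0.0307


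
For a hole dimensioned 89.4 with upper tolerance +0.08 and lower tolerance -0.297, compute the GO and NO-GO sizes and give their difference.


GO = nominal - lower_tol (smallest hole = maximum material condition)
GO = 89.4 - 0.297 = 89.103
NO-GO = nominal + upper_tol (largest hole = least material condition)
NO-GO = 89.4 + 0.08 = 89.48
spread = NO-GO - GO = 89.48 - 89.103 = 0.3770

0.3770


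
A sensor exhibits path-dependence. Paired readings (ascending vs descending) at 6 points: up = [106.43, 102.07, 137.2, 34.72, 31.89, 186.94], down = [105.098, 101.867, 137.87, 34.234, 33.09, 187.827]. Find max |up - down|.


|106.43 - 105.098| = 1.3320
|102.07 - 101.867| = 0.2030
|137.2 - 137.87| = 0.6700
|34.72 - 34.234| = 0.4860
|31.89 - 33.09| = 1.2000
|186.94 - 187.827| = 0.8870
hysteresis = max(diffs) = 1.3320

1.3320


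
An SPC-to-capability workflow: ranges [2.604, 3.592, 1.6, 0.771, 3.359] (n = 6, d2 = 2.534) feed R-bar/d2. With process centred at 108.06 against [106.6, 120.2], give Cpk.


R_bar = (2.604 + 3.592 + 1.6 + 0.771 + 3.359) / 5 = 2.3852
sigma = R_bar / d2 = 2.3852 / 2.534 = 0.94127861
Cp = (USL - LSL)/(6*sigma) = (120.2 - 106.6)/(6*0.94127861) = 2.4081
Cpu = (120.2 - 108.06)/(3*0.94127861) = 4.2991
Cpl = (108.06 - 106.6)/(3*0.94127861) = 0.5170
Cpk = min(Cpu, Cpl) = 0.5170

0.5170


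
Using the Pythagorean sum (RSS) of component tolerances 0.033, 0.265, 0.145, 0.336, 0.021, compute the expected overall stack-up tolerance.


RSS = sqrt(0.033^2 + 0.265^2 + 0.145^2 + 0.336^2 + 0.021^2)
= sqrt(0.205676)
= 0.4535

0.4535


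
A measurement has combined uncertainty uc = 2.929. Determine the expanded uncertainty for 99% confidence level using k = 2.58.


U = k * uc
U = 2.58 * 2.929
U = 7.5568

7.5568


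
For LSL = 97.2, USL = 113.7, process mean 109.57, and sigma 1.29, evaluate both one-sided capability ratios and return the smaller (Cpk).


Cpu = (USL - mean) / (3*sigma) = (113.7 - 109.57) / (3*1.29) = 1.0672
Cpl = (mean - LSL) / (3*sigma) = (109.57 - 97.2) / (3*1.29) = 3.1964
Cpk = min(Cpu, Cpl) = 1.0672

1.0672


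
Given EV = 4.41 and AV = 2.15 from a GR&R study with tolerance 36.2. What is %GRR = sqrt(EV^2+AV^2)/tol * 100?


GRR = sqrt(EV^2 + AV^2) = sqrt(4.41^2 + 2.15^2) = 4.9061798
%GRR = GRR / tol * 100 = 4.9061798 / 36.2 * 100
%GRR = 13.5530

13.5530


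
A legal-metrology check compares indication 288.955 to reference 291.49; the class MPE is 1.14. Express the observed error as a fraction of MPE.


e = indication - reference = 288.955 - 291.49 = -2.5350
|e| = 2.5350
ratio = |e| / MPE = 2.5350 / 1.14
ratio = 2.2237

2.2237


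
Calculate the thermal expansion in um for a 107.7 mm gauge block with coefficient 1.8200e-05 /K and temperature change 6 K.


dL = L * alpha * dT
= 107.7 * 1.8200e-05 * 6
= 0.0117608 mm
dL_um = 0.0117608 * 1000 = 11.7608 um

11.7608


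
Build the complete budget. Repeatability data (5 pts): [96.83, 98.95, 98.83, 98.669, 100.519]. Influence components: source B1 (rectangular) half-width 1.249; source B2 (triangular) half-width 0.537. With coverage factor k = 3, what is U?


mean = (96.83 + 98.95 + 98.83 + 98.669 + 100.519) / 5 = 98.7596
s = sqrt(sum((x - mean)^2)/(n-1)) = 1.3103684
u_A = s / sqrt(n) = 1.3103684 / sqrt(5) = 0.58601456
u_B1 = 1.249 / sqrt(3) = 0.72111049
u_B2 = 0.537 / sqrt(6) = 0.21922933
uc = sqrt(0.58601456^2 + 0.72111049^2 + 0.21922933^2) = 0.95471195
U = k * uc = 3 * 0.95471195
U = 2.8641

2.8641


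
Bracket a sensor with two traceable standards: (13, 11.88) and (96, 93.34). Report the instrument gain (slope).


slope = (y2 - y1) / (x2 - x1)
= (93.34 - 11.88) / (96 - 13)
= 81.4600 / 83
= 0.9814

0.9814


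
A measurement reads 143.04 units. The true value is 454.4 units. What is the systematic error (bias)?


Systematic error = measured - true
= 143.04 - 454.4
= -311.3600

-311.3600


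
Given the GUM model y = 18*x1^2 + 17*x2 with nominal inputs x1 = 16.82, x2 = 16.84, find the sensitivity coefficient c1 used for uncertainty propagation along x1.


y = 18*x1^2 + 17*x2
dy/dx1 = 2*18*x1
Evaluate at x1 = 16.82: c1 = 36 * 16.82
c1 = 605.5200

605.5200


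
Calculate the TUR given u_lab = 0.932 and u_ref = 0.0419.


TUR = u_lab / u_ref
= 0.932 / 0.0419
= 22.2434

22.2434


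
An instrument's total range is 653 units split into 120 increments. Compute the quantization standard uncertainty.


resolution = range / divisions
resolution = 653 / 120 = 5.4416667
u_res = resolution / (2*sqrt(3))
u_res = 5.4416667 / 3.4641016
u_res = 1.5709

1.5709


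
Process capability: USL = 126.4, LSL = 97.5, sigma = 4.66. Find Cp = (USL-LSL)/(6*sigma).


Cp = (USL - LSL) / (6 * sigma)
= (126.4 - 97.5) / (6 * 4.66)
= 28.9000 / 27.9600
= 1.0336

1.0336


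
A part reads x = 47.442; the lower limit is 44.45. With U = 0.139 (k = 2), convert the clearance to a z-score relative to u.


u = U / k = 0.139 / 2 = 0.0695
margin = |LSL - x| = |44.45 - 47.442| = 2.992
z = margin / u = 2.992 / 0.0695
z = 43.0504

43.0504


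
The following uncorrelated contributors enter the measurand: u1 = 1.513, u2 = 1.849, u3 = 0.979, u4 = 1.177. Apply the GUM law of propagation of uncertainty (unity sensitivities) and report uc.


uc = sqrt(1.513^2 + 1.849^2 + 0.979^2 + 1.177^2)
uc = sqrt(8.05174)
uc = 2.8376

2.8376


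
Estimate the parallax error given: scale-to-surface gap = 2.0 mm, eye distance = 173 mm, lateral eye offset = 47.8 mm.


error = h * offset / d
= 2.0 * 47.8 / 173
= 0.5526

0.5526


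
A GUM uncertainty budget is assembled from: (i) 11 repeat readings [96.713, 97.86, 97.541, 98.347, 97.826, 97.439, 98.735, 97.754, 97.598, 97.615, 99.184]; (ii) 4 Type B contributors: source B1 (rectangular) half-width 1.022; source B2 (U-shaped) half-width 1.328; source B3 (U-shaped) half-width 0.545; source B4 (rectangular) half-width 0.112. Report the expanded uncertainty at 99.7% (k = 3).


mean = (96.713 + 97.86 + 97.541 + 98.347 + 97.826 + 97.439 + 98.735 + 97.754 + 97.598 + 97.615 + 99.184) / 11 = 97.87381818
s = sqrt(sum((x - mean)^2)/(n-1)) = 0.67002549
u_A = s / sqrt(n) = 0.67002549 / sqrt(11) = 0.20202029
u_B1 = 1.022 / sqrt(3) = 0.59005198
u_B2 = 1.328 / sqrt(2) = 0.93903781
u_B3 = 0.545 / sqrt(2) = 0.3853732
u_B4 = 0.112 / sqrt(3) = 0.06466323
uc = sqrt(0.20202029^2 + 0.59005198^2 + 0.93903781^2 + 0.3853732^2 + 0.06466323^2) = 1.1930882
U = k * uc = 3 * 1.1930882
U = 3.5793

3.5793


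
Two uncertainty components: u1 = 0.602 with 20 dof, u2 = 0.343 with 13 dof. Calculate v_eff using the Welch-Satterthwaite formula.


uc = sqrt(u1^2 + u2^2) = sqrt(0.602^2 + 0.343^2) = 0.69285857
v_eff = uc^4 / (u1^4/v1 + u2^4/v2)
= 0.69285857^4 / (0.602^4/20 + 0.343^4/13)
= 0.23045088 / 0.0076315474
v_eff = 30.1971

30.1971


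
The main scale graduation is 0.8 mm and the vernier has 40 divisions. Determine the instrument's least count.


LC = MSD / n_div
= 0.8 / 40
= 0.0200

0.0200


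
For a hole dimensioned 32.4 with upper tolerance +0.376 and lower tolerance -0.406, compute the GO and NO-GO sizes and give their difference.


GO = nominal - lower_tol (smallest hole = maximum material condition)
GO = 32.4 - 0.406 = 31.994
NO-GO = nominal + upper_tol (largest hole = least material condition)
NO-GO = 32.4 + 0.376 = 32.776
spread = NO-GO - GO = 32.776 - 31.994 = 0.7820

0.7820


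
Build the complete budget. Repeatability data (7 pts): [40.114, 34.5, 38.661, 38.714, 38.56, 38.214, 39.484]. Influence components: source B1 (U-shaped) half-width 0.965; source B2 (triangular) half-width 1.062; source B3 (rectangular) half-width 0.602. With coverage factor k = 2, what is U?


mean = (40.114 + 34.5 + 38.661 + 38.714 + 38.56 + 38.214 + 39.484) / 7 = 38.321
s = sqrt(sum((x - mean)^2)/(n-1)) = 1.8030566
u_A = s / sqrt(n) = 1.8030566 / sqrt(7) = 0.68149134
u_B1 = 0.965 / sqrt(2) = 0.68235804
u_B2 = 1.062 / sqrt(6) = 0.43355968
u_B3 = 0.602 / sqrt(3) = 0.34756486
uc = sqrt(0.68149134^2 + 0.68235804^2 + 0.43355968^2 + 0.34756486^2) = 1.1130221
U = k * uc = 2 * 1.1130221
U = 2.2260

2.2260


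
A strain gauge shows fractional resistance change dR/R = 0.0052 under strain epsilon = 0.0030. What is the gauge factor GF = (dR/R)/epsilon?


GF = (dR/R) / epsilon
= 0.0052 / 0.0030
= 1.7333

1.7333


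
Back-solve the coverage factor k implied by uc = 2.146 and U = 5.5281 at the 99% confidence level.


k = U / uc
k = 5.5281 / 2.146
k = 2.576

2.576


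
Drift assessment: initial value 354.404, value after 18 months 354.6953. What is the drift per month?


rate = (v2 - v1) / months
= (354.6953 - 354.404) / 18
= 0.2913 / 18
= 0.0162

0.0162


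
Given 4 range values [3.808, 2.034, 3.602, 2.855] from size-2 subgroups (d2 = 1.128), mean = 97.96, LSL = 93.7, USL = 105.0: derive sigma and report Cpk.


R_bar = (3.808 + 2.034 + 3.602 + 2.855) / 4 = 3.07475
sigma = R_bar / d2 = 3.07475 / 1.128 = 2.7258422
Cp = (USL - LSL)/(6*sigma) = (105.0 - 93.7)/(6*2.7258422) = 0.6909
Cpu = (105.0 - 97.96)/(3*2.7258422) = 0.8609
Cpl = (97.96 - 93.7)/(3*2.7258422) = 0.5209
Cpk = min(Cpu, Cpl) = 0.5209

0.5209


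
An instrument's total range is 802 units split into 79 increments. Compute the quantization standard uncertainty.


resolution = range / divisions
resolution = 802 / 79 = 10.151899
u_res = resolution / (2*sqrt(3))
u_res = 10.151899 / 3.4641016
u_res = 2.9306

2.9306


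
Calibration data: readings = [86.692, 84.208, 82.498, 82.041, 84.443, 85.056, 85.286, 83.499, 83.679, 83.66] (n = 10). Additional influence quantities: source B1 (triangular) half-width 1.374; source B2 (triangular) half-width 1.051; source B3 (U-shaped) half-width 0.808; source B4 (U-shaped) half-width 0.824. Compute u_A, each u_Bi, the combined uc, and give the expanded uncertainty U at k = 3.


mean = (86.692 + 84.208 + 82.498 + 82.041 + 84.443 + 85.056 + 85.286 + 83.499 + 83.679 + 83.66) / 10 = 84.1062
s = sqrt(sum((x - mean)^2)/(n-1)) = 1.3624264
u_A = s / sqrt(n) = 1.3624264 / sqrt(10) = 0.43083706
u_B1 = 1.374 / sqrt(6) = 0.56093315
u_B2 = 1.051 / sqrt(6) = 0.42906895
u_B3 = 0.808 / sqrt(2) = 0.57134228
u_B4 = 0.824 / sqrt(2) = 0.58265599
uc = sqrt(0.43083706^2 + 0.56093315^2 + 0.42906895^2 + 0.57134228^2 + 0.58265599^2) = 1.1620184
U = k * uc = 3 * 1.1620184
U = 3.4861

3.4861


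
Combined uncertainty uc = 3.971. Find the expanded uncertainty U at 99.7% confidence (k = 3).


U = k * uc
U = 3 * 3.971
U = 11.9130

11.9130


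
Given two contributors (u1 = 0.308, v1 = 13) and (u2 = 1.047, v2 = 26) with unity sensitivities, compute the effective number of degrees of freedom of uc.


uc = sqrt(u1^2 + u2^2) = sqrt(0.308^2 + 1.047^2) = 1.0913629
v_eff = uc^4 / (u1^4/v1 + u2^4/v2)
= 1.0913629^4 / (0.308^4/13 + 1.047^4/26)
= 1.4186548 / 0.046910482
v_eff = 30.2417

30.2417


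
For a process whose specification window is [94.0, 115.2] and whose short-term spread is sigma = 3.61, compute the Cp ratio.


Cp = (USL - LSL) / (6 * sigma)
= (115.2 - 94.0) / (6 * 3.61)
= 21.2000 / 21.6600
= 0.9788

0.9788


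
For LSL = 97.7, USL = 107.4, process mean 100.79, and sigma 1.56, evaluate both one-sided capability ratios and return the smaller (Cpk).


Cpu = (USL - mean) / (3*sigma) = (107.4 - 100.79) / (3*1.56) = 1.4124
Cpl = (mean - LSL) / (3*sigma) = (100.79 - 97.7) / (3*1.56) = 0.6603
Cpk = min(Cpu, Cpl) = 0.6603

0.6603


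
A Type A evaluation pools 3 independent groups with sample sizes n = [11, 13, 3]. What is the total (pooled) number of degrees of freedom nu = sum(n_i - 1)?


nu = sum_i (n_i - 1)
nu = ((11 - 1) + (13 - 1) + (3 - 1))
nu = 10 + 12 + 2
nu = 24

24


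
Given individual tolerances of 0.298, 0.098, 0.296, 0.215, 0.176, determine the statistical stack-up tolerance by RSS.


RSS = sqrt(0.298^2 + 0.098^2 + 0.296^2 + 0.215^2 + 0.176^2)
= sqrt(0.263225)
= 0.5131

0.5131


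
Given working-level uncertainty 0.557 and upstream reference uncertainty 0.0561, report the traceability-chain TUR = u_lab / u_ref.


TUR = u_lab / u_ref
= 0.557 / 0.0561
= 9.9287

9.9287


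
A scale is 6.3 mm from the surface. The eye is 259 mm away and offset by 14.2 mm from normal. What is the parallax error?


error = h * offset / d
= 6.3 * 14.2 / 259
= 0.3454

0.3454


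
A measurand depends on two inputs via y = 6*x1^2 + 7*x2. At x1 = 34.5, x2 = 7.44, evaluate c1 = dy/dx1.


y = 6*x1^2 + 7*x2
dy/dx1 = 2*6*x1
Evaluate at x1 = 34.5: c1 = 12 * 34.5
c1 = 414.0000

414.0000


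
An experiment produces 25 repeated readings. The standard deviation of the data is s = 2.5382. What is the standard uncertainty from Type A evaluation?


u_A = s / sqrt(n)
u_A = 2.5382 / sqrt(25)
u_A = 2.5382 / 5
u_A = 0.5076

0.5076


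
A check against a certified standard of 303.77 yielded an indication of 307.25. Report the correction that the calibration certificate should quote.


Correction = standard - reading
= 303.77 - 307.25
= -3.4800

-3.4800


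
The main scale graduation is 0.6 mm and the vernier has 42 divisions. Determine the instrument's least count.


LC = MSD / n_div
= 0.6 / 42
= 0.0143

0.0143


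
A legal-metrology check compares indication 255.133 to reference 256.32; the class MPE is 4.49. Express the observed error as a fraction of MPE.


e = indication - reference = 255.133 - 256.32 = -1.1870
|e| = 1.1870
ratio = |e| / MPE = 1.1870 / 4.49
ratio = 0.2644

0.2644


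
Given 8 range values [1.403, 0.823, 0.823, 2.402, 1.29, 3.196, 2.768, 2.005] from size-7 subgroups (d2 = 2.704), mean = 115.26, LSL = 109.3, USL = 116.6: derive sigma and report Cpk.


R_bar = (1.403 + 0.823 + 0.823 + 2.402 + 1.29 + 3.196 + 2.768 + 2.005) / 8 = 1.83875
sigma = R_bar / d2 = 1.83875 / 2.704 = 0.68001109
Cp = (USL - LSL)/(6*sigma) = (116.6 - 109.3)/(6*0.68001109) = 1.7892
Cpu = (116.6 - 115.26)/(3*0.68001109) = 0.6569
Cpl = (115.26 - 109.3)/(3*0.68001109) = 2.9215
Cpk = min(Cpu, Cpl) = 0.6569

0.6569


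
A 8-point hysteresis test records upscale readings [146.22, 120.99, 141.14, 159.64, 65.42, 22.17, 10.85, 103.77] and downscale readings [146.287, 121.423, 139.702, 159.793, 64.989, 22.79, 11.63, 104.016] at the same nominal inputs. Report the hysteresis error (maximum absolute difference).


|146.22 - 146.287| = 0.0670
|120.99 - 121.423| = 0.4330
|141.14 - 139.702| = 1.4380
|159.64 - 159.793| = 0.1530
|65.42 - 64.989| = 0.4310
|22.17 - 22.79| = 0.6200
|10.85 - 11.63| = 0.7800
|103.77 - 104.016| = 0.2460
hysteresis = max(diffs) = 1.4380

1.4380


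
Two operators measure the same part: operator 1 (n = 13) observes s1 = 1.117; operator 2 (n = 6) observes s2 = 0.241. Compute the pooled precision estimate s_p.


s_p = sqrt(((n1-1)*s1^2 + (n2-1)*s2^2) / (n1+n2-2))
numerator = (13-1)*1.117^2 + (6-1)*0.241^2 = 14.972268 + 0.290405 = 15.262673
denominator = 13 + 6 - 2 = 17
s_p^2 = 15.262673 / 17 = 0.89780429
s_p = sqrt(0.89780429) = 0.9475

0.9475


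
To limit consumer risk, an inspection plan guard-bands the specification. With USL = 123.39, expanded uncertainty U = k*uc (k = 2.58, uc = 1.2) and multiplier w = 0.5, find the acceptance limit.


U = k * uc = 2.58 * 1.2 = 3.096
guard band g = w * U = 0.5 * 3.096 = 1.548
AL = USL - g = 123.39 - 1.548
AL = 121.8420

121.8420


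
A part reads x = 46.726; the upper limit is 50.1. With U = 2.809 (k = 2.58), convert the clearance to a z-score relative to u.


u = U / k = 2.809 / 2.58 = 1.0887597
margin = |USL - x| = |50.1 - 46.726| = 3.374
z = margin / u = 3.374 / 1.0887597
z = 3.0989

3.0989


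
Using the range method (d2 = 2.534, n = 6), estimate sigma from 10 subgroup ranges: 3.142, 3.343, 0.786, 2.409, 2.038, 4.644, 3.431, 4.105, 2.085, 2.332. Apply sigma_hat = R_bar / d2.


R_bar = (3.142 + 3.343 + 0.786 + 2.409 + 2.038 + 4.644 + 3.431 + 4.105 + 2.085 + 2.332) / 10
R_bar = 28.315 / 10 = 2.8315
sigma_hat = R_bar / d2 = 2.8315 / 2.534 = 1.1174

1.1174


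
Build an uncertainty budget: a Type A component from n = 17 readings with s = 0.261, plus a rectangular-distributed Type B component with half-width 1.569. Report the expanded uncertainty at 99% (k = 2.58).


u_A = s / sqrt(n) = 0.261 / sqrt(17) = 0.063301798
u_B = half_width / sqrt(3) = 1.569 / sqrt(3) = 0.90586257
uc = sqrt(u_A^2 + u_B^2) = sqrt(0.063301798^2 + 0.90586257^2) = 0.90807165
U = k * uc = 2.58 * 0.90807165
U = 2.3428

2.3428


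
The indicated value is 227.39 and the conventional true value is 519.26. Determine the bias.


Systematic error = measured - true
= 227.39 - 519.26
= -291.8700

-291.8700


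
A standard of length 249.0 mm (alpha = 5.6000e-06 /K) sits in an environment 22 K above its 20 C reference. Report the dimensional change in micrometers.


dL = L * alpha * dT
= 249.0 * 5.6000e-06 * 22
= 0.0306768 mm
dL_um = 0.0306768 * 1000 = 30.6768 um

30.6768


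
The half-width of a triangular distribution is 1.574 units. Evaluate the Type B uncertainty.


u_B = half_width / sqrt(6)
u_B = 1.574 / 2.4494897
u_B = 0.6426

0.6426


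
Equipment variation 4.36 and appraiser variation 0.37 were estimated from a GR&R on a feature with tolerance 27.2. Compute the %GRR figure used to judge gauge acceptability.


GRR = sqrt(EV^2 + AV^2) = sqrt(4.36^2 + 0.37^2) = 4.3756714
%GRR = GRR / tol * 100 = 4.3756714 / 27.2 * 100
%GRR = 16.0870

16.0870


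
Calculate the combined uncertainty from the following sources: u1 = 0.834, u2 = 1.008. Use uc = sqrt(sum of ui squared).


uc = sqrt(0.834^2 + 1.008^2)
uc = sqrt(1.71162)
uc = 1.3083

1.3083


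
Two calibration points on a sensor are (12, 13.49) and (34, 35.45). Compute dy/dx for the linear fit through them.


slope = (y2 - y1) / (x2 - x1)
= (35.45 - 13.49) / (34 - 12)
= 21.9600 / 22
= 0.9982

0.9982


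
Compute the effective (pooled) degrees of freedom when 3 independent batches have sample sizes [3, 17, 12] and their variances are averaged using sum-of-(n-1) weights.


nu = sum_i (n_i - 1)
nu = ((3 - 1) + (17 - 1) + (12 - 1))
nu = 2 + 16 + 11
nu = 29

29


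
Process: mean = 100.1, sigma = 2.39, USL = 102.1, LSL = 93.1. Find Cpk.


Cpu = (USL - mean) / (3*sigma) = (102.1 - 100.1) / (3*2.39) = 0.2789
Cpl = (mean - LSL) / (3*sigma) = (100.1 - 93.1) / (3*2.39) = 0.9763
Cpk = min(Cpu, Cpl) = 0.2789

0.2789


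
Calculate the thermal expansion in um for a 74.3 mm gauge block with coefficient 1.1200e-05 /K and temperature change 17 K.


dL = L * alpha * dT
= 74.3 * 1.1200e-05 * 17
= 0.0141467 mm
dL_um = 0.0141467 * 1000 = 14.1467 um

14.1467


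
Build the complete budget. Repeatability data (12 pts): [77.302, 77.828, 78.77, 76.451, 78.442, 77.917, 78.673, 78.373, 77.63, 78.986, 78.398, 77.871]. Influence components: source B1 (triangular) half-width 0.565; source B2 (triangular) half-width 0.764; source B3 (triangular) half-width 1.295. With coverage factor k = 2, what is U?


mean = (77.302 + 77.828 + 78.77 + 76.451 + 78.442 + 77.917 + 78.673 + 78.373 + 77.63 + 78.986 + 78.398 + 77.871) / 12 = 78.05341667
s = sqrt(sum((x - mean)^2)/(n-1)) = 0.71052483
u_A = s / sqrt(n) = 0.71052483 / sqrt(12) = 0.20511085
u_B1 = 0.565 / sqrt(6) = 0.23066028
u_B2 = 0.764 / sqrt(6) = 0.31190169
u_B3 = 1.295 / sqrt(6) = 0.52868154
uc = sqrt(0.20511085^2 + 0.23066028^2 + 0.31190169^2 + 0.52868154^2) = 0.68706729
U = k * uc = 2 * 0.68706729
U = 1.3741

1.3741


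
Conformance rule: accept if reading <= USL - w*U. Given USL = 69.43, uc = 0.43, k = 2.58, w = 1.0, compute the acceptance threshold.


U = k * uc = 2.58 * 0.43 = 1.1094
guard band g = w * U = 1.0 * 1.1094 = 1.1094
AL = USL - g = 69.43 - 1.1094
AL = 68.3206

68.3206


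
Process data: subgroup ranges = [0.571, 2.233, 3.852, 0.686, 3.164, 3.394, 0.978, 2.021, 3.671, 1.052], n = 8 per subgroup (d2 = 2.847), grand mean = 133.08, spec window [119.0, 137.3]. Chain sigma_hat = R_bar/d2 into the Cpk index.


R_bar = (0.571 + 2.233 + 3.852 + 0.686 + 3.164 + 3.394 + 0.978 + 2.021 + 3.671 + 1.052) / 10 = 2.1622
sigma = R_bar / d2 = 2.1622 / 2.847 = 0.7594661
Cp = (USL - LSL)/(6*sigma) = (137.3 - 119.0)/(6*0.7594661) = 4.0160
Cpu = (137.3 - 133.08)/(3*0.7594661) = 1.8522
Cpl = (133.08 - 119.0)/(3*0.7594661) = 6.1798
Cpk = min(Cpu, Cpl) = 1.8522

1.8522


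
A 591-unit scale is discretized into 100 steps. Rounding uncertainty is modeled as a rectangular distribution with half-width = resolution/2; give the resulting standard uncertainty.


resolution = range / divisions
resolution = 591 / 100 = 5.91
u_res = resolution / (2*sqrt(3))
u_res = 5.91 / 3.4641016
u_res = 1.7061

1.7061


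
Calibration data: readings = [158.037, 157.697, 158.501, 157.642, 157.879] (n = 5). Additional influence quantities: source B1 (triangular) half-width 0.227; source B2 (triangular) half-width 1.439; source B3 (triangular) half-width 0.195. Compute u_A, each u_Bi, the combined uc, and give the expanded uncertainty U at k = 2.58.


mean = (158.037 + 157.697 + 158.501 + 157.642 + 157.879) / 5 = 157.9512
s = sqrt(sum((x - mean)^2)/(n-1)) = 0.34462908
u_A = s / sqrt(n) = 0.34462908 / sqrt(5) = 0.15412281
u_B1 = 0.227 / sqrt(6) = 0.092672362
u_B2 = 1.439 / sqrt(6) = 0.58746929
u_B3 = 0.195 / sqrt(6) = 0.079608417
uc = sqrt(0.15412281^2 + 0.092672362^2 + 0.58746929^2 + 0.079608417^2) = 0.61951568
U = k * uc = 2.58 * 0.61951568
U = 1.5984

1.5984


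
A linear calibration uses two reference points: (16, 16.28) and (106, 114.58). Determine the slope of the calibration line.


slope = (y2 - y1) / (x2 - x1)
= (114.58 - 16.28) / (106 - 16)
= 98.3000 / 90
= 1.0922

1.0922


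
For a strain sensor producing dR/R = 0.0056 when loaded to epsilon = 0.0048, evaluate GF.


GF = (dR/R) / epsilon
= 0.0056 / 0.0048
= 1.1667

1.1667


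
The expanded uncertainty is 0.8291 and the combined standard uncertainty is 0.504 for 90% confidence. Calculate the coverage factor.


k = U / uc
k = 0.8291 / 0.504
k = 1.645

1.645


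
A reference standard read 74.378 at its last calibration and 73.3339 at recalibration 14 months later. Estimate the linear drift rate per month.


rate = (v2 - v1) / months
= (73.3339 - 74.378) / 14
= -1.0441 / 14
= -0.0746

-0.0746


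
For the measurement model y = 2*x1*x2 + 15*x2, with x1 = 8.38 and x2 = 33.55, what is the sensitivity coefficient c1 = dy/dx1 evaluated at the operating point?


y = 2*x1*x2 + 15*x2
dy/dx1 = 2*x2
Evaluate at x2 = 33.55: c1 = 2 * 33.55
c1 = 67.1000

67.1000


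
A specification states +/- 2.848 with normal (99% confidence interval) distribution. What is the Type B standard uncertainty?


u_B = half_width / 2.576
u_B = 2.848 / 2.576
u_B = 1.1056

1.1056


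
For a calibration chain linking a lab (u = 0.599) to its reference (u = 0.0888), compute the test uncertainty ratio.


TUR = u_lab / u_ref
= 0.599 / 0.0888
= 6.7455

6.7455


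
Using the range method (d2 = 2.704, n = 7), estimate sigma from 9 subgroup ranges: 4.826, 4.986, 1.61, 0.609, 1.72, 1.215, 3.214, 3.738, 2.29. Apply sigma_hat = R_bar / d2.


R_bar = (4.826 + 4.986 + 1.61 + 0.609 + 1.72 + 1.215 + 3.214 + 3.738 + 2.29) / 9
R_bar = 24.208 / 9 = 2.6897778
sigma_hat = R_bar / d2 = 2.6897778 / 2.704 = 0.9947

0.9947


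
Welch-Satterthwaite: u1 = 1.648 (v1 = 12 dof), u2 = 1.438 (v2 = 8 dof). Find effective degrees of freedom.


uc = sqrt(u1^2 + u2^2) = sqrt(1.648^2 + 1.438^2) = 2.1871781
v_eff = uc^4 / (u1^4/v1 + u2^4/v2)
= 2.1871781^4 / (1.648^4/12 + 1.438^4/8)
= 22.884245 / 1.1491752
v_eff = 19.9136

19.9136


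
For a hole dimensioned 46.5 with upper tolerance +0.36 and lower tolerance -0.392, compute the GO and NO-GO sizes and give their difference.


GO = nominal - lower_tol (smallest hole = maximum material condition)
GO = 46.5 - 0.392 = 46.108
NO-GO = nominal + upper_tol (largest hole = least material condition)
NO-GO = 46.5 + 0.36 = 46.86
spread = NO-GO - GO = 46.86 - 46.108 = 0.7520

0.7520


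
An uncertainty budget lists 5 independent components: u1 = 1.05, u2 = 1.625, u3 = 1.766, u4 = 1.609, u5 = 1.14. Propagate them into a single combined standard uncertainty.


uc = sqrt(1.05^2 + 1.625^2 + 1.766^2 + 1.609^2 + 1.14^2)
uc = sqrt(10.750362)
uc = 3.2788

3.2788


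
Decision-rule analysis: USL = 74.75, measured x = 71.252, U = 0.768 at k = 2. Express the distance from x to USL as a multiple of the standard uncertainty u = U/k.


u = U / k = 0.768 / 2 = 0.384
margin = |USL - x| = |74.75 - 71.252| = 3.498
z = margin / u = 3.498 / 0.384
z = 9.1094

9.1094


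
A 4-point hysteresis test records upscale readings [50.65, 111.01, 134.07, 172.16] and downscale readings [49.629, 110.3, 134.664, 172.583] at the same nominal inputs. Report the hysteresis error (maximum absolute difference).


|50.65 - 49.629| = 1.0210
|111.01 - 110.3| = 0.7100
|134.07 - 134.664| = 0.5940
|172.16 - 172.583| = 0.4230
hysteresis = max(diffs) = 1.0210

1.0210


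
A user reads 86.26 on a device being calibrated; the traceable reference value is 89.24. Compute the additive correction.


Correction = standard - reading
= 89.24 - 86.26
= 2.9800

2.9800


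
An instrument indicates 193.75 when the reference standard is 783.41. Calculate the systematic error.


Systematic error = measured - true
= 193.75 - 783.41
= -589.6600

-589.6600


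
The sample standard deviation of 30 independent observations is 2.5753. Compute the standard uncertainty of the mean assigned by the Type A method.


u_A = s / sqrt(n)
u_A = 2.5753 / sqrt(30)
u_A = 2.5753 / 5.4772256
u_A = 0.4702

0.4702


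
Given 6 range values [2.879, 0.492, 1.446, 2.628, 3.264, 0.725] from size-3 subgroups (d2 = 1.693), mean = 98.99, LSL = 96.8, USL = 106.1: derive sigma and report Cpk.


R_bar = (2.879 + 0.492 + 1.446 + 2.628 + 3.264 + 0.725) / 6 = 1.9056667
sigma = R_bar / d2 = 1.9056667 / 1.693 = 1.1256153
Cp = (USL - LSL)/(6*sigma) = (106.1 - 96.8)/(6*1.1256153) = 1.3770
Cpu = (106.1 - 98.99)/(3*1.1256153) = 2.1055
Cpl = (98.99 - 96.8)/(3*1.1256153) = 0.6485
Cpk = min(Cpu, Cpl) = 0.6485

0.6485


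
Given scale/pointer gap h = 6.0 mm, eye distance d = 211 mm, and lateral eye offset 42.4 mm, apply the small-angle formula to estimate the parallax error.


error = h * offset / d
= 6.0 * 42.4 / 211
= 1.2057

1.2057


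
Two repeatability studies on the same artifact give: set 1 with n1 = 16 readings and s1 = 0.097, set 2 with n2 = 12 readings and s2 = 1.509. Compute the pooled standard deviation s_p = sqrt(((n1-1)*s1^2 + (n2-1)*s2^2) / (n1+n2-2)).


s_p = sqrt(((n1-1)*s1^2 + (n2-1)*s2^2) / (n1+n2-2))
numerator = (16-1)*0.097^2 + (12-1)*1.509^2 = 0.141135 + 25.047891 = 25.189026
denominator = 16 + 12 - 2 = 26
s_p^2 = 25.189026 / 26 = 0.96880869
s_p = sqrt(0.96880869) = 0.9843

0.9843


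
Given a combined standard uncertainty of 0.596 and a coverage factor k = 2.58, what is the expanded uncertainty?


U = k * uc
U = 2.58 * 0.596
U = 1.5377

1.5377


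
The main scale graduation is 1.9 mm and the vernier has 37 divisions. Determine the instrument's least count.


LC = MSD / n_div
= 1.9 / 37
= 0.0514

0.0514


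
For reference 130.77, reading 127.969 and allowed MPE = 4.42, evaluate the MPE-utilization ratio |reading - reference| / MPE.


e = indication - reference = 127.969 - 130.77 = -2.8010
|e| = 2.8010
ratio = |e| / MPE = 2.8010 / 4.42
ratio = 0.6337

0.6337


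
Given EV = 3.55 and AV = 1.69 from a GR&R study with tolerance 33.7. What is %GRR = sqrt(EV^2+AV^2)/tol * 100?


GRR = sqrt(EV^2 + AV^2) = sqrt(3.55^2 + 1.69^2) = 3.9317426
%GRR = GRR / tol * 100 = 3.9317426 / 33.7 * 100
%GRR = 11.6669

11.6669


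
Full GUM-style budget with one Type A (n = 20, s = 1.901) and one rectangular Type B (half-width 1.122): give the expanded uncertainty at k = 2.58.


u_A = s / sqrt(n) = 1.901 / sqrt(20) = 0.42507652
u_B = half_width / sqrt(3) = 1.122 / sqrt(3) = 0.647787
uc = sqrt(u_A^2 + u_B^2) = sqrt(0.42507652^2 + 0.647787^2) = 0.77480194
U = k * uc = 2.58 * 0.77480194
U = 1.9990

1.9990


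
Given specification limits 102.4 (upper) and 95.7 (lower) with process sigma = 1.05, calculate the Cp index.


Cp = (USL - LSL) / (6 * sigma)
= (102.4 - 95.7) / (6 * 1.05)
= 6.7000 / 6.3000
= 1.0635

1.0635


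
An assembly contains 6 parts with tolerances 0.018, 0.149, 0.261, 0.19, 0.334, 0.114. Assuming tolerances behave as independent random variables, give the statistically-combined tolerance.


RSS = sqrt(0.018^2 + 0.149^2 + 0.261^2 + 0.19^2 + 0.334^2 + 0.114^2)
= sqrt(0.251298)
= 0.5013

0.5013


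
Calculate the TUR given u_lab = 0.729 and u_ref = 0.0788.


TUR = u_lab / u_ref
= 0.729 / 0.0788
= 9.2513

9.2513


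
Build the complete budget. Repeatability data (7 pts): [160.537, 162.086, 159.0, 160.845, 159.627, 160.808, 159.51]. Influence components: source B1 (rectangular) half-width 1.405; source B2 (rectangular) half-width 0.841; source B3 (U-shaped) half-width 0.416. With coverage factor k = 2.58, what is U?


mean = (160.537 + 162.086 + 159.0 + 160.845 + 159.627 + 160.808 + 159.51) / 7 = 160.3447143
s = sqrt(sum((x - mean)^2)/(n-1)) = 1.0451545
u_A = s / sqrt(n) = 1.0451545 / sqrt(7) = 0.39503127
u_B1 = 1.405 / sqrt(3) = 0.81117713
u_B2 = 0.841 / sqrt(3) = 0.48555158
u_B3 = 0.416 / sqrt(2) = 0.29415642
uc = sqrt(0.39503127^2 + 0.81117713^2 + 0.48555158^2 + 0.29415642^2) = 1.0659955
U = k * uc = 2.58 * 1.0659955
U = 2.7503

2.7503


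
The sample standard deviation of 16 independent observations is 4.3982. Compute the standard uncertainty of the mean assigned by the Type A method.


u_A = s / sqrt(n)
u_A = 4.3982 / sqrt(16)
u_A = 4.3982 / 4
u_A = 1.0996

1.0996


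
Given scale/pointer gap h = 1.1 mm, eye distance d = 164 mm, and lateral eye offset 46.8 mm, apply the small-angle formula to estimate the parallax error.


error = h * offset / d
= 1.1 * 46.8 / 164
= 0.3139

0.3139


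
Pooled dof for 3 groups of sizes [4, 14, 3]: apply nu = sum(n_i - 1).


nu = sum_i (n_i - 1)
nu = ((4 - 1) + (14 - 1) + (3 - 1))
nu = 3 + 13 + 2
nu = 18

18


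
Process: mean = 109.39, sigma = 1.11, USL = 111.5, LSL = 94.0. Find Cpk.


Cpu = (USL - mean) / (3*sigma) = (111.5 - 109.39) / (3*1.11) = 0.6336
Cpl = (mean - LSL) / (3*sigma) = (109.39 - 94.0) / (3*1.11) = 4.6216
Cpk = min(Cpu, Cpl) = 0.6336

0.6336


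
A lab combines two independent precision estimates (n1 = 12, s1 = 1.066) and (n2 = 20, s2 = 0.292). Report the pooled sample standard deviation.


s_p = sqrt(((n1-1)*s1^2 + (n2-1)*s2^2) / (n1+n2-2))
numerator = (12-1)*1.066^2 + (20-1)*0.292^2 = 12.499916 + 1.620016 = 14.119932
denominator = 12 + 20 - 2 = 30
s_p^2 = 14.119932 / 30 = 0.4706644
s_p = sqrt(0.4706644) = 0.6860

0.6860


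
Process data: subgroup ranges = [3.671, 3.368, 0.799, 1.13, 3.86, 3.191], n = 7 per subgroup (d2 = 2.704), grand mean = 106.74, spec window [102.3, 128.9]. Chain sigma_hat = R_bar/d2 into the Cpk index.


R_bar = (3.671 + 3.368 + 0.799 + 1.13 + 3.86 + 3.191) / 6 = 2.6698333
sigma = R_bar / d2 = 2.6698333 / 2.704 = 0.98736439
Cp = (USL - LSL)/(6*sigma) = (128.9 - 102.3)/(6*0.98736439) = 4.4901
Cpu = (128.9 - 106.74)/(3*0.98736439) = 7.4812
Cpl = (106.74 - 102.3)/(3*0.98736439) = 1.4989
Cpk = min(Cpu, Cpl) = 1.4989

1.4989


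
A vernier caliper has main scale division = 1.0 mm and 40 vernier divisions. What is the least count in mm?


LC = MSD / n_div
= 1.0 / 40
= 0.0250

0.0250


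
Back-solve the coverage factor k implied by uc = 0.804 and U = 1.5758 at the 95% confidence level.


k = U / uc
k = 1.5758 / 0.804
k = 1.96

1.96


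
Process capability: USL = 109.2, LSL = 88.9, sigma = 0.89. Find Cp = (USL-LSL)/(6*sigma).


Cp = (USL - LSL) / (6 * sigma)
= (109.2 - 88.9) / (6 * 0.89)
= 20.3000 / 5.3400
= 3.8015

3.8015


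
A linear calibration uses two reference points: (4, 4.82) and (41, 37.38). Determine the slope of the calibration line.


slope = (y2 - y1) / (x2 - x1)
= (37.38 - 4.82) / (41 - 4)
= 32.5600 / 37
= 0.8800

0.8800


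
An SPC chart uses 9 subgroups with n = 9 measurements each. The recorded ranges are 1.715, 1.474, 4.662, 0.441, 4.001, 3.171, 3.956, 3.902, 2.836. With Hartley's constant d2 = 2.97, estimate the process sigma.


R_bar = (1.715 + 1.474 + 4.662 + 0.441 + 4.001 + 3.171 + 3.956 + 3.902 + 2.836) / 9
R_bar = 26.158 / 9 = 2.9064444
sigma_hat = R_bar / d2 = 2.9064444 / 2.97 = 0.9786

0.9786


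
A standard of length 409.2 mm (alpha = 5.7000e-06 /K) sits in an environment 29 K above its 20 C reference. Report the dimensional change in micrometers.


dL = L * alpha * dT
= 409.2 * 5.7000e-06 * 29
= 0.0676408 mm
dL_um = 0.0676408 * 1000 = 67.6408 um

67.6408


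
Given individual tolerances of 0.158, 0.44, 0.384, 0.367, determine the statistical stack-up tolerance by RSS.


RSS = sqrt(0.158^2 + 0.44^2 + 0.384^2 + 0.367^2)
= sqrt(0.500709)
= 0.7076

0.7076


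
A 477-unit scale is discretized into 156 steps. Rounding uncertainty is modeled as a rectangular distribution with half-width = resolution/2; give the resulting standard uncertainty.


resolution = range / divisions
resolution = 477 / 156 = 3.0576923
u_res = resolution / (2*sqrt(3))
u_res = 3.0576923 / 3.4641016
u_res = 0.8827

0.8827


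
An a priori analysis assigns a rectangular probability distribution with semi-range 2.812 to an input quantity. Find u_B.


u_B = half_width / sqrt(3)
u_B = 2.812 / 1.7320508
u_B = 1.6235

1.6235


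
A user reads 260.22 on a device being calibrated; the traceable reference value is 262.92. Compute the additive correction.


Correction = standard - reading
= 262.92 - 260.22
= 2.7000

2.7000


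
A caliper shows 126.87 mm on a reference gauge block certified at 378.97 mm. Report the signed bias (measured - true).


Systematic error = measured - true
= 126.87 - 378.97
= -252.1000

-252.1000


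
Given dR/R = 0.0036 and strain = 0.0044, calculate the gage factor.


GF = (dR/R) / epsilon
= 0.0036 / 0.0044
= 0.8182

0.8182


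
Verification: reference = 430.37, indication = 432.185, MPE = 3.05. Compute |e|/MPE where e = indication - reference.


e = indication - reference = 432.185 - 430.37 = 1.8150
|e| = 1.8150
ratio = |e| / MPE = 1.8150 / 3.05
ratio = 0.5951

0.5951


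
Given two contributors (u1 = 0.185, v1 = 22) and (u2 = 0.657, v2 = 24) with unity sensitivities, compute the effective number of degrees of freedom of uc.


uc = sqrt(u1^2 + u2^2) = sqrt(0.185^2 + 0.657^2) = 0.68254963
v_eff = uc^4 / (u1^4/v1 + u2^4/v2)
= 0.68254963^4 / (0.185^4/22 + 0.657^4/24)
= 0.21703858 / 0.0078166123
v_eff = 27.7663

27.7663


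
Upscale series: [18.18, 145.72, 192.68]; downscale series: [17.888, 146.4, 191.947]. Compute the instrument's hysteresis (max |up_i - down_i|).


|18.18 - 17.888| = 0.2920
|145.72 - 146.4| = 0.6800
|192.68 - 191.947| = 0.7330
hysteresis = max(diffs) = 0.7330

0.7330


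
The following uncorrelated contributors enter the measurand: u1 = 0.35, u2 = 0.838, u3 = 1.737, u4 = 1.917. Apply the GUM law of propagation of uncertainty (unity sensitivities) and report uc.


uc = sqrt(0.35^2 + 0.838^2 + 1.737^2 + 1.917^2)
uc = sqrt(7.516802)
uc = 2.7417

2.7417


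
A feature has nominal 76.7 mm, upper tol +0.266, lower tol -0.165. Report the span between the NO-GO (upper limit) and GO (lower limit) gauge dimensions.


GO = nominal - lower_tol (smallest hole = maximum material condition)
GO = 76.7 - 0.165 = 76.535
NO-GO = nominal + upper_tol (largest hole = least material condition)
NO-GO = 76.7 + 0.266 = 76.966
spread = NO-GO - GO = 76.966 - 76.535 = 0.4310

0.4310


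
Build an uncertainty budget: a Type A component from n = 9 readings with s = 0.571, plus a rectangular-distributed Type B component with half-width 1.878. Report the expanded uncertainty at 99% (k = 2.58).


u_A = s / sqrt(n) = 0.571 / sqrt(9) = 0.19033333
u_B = half_width / sqrt(3) = 1.878 / sqrt(3) = 1.0842638
uc = sqrt(u_A^2 + u_B^2) = sqrt(0.19033333^2 + 1.0842638^2) = 1.1008428
U = k * uc = 2.58 * 1.1008428
U = 2.8402

2.8402


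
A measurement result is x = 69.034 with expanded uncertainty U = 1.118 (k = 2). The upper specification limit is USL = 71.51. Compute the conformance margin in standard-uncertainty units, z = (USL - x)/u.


u = U / k = 1.118 / 2 = 0.559
margin = |USL - x| = |71.51 - 69.034| = 2.476
z = margin / u = 2.476 / 0.559
z = 4.4293

4.4293


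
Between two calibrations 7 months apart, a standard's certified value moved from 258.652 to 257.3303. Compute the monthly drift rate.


rate = (v2 - v1) / months
= (257.3303 - 258.652) / 7
= -1.3217 / 7
= -0.1888

-0.1888


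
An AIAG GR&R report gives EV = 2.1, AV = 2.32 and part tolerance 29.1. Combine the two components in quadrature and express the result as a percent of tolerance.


GRR = sqrt(EV^2 + AV^2) = sqrt(2.1^2 + 2.32^2) = 3.1292811
%GRR = GRR / tol * 100 = 3.1292811 / 29.1 * 100
%GRR = 10.7535

10.7535
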